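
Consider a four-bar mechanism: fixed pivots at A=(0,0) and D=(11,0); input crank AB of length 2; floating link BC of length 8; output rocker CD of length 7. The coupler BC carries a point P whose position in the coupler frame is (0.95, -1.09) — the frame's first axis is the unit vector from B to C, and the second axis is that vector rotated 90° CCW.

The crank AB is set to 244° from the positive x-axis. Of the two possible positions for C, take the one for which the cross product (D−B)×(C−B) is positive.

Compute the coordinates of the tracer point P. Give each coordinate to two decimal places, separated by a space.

0.56 -1.96

A=(0,0), D=(11.00,0)
B = A + 2.00·(cos244°, sin244°) = (-0.8767, -1.7976)
|BD| = 12.0120
circle(B,8.00) ∩ circle(D,7.00): a=6.6304, h=4.4764
  candidates: C₊=(5.0091,3.6206) cross=53.770; C₋=(6.3489,-5.2313) cross=-53.770
  mode + wants cross > 0 → take C=(5.0091,3.6206) (cross=53.770)
ex = (C−B)/|BC| = (0.7357,0.6773); ey = (-0.6773,0.7357)
P = B + 0.95·ex + -1.09·ey = (0.5604,-1.9561)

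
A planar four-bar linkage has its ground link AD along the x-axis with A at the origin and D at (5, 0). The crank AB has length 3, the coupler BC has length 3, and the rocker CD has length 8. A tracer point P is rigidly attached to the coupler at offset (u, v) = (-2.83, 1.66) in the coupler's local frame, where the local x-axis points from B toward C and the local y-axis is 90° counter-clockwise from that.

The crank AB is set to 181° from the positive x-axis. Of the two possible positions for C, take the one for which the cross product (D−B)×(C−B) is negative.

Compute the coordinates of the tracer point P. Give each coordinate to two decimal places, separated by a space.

-1.92 3.05

A=(0,0), D=(5.00,0)
B = A + 3.00·(cos181°, sin181°) = (-2.9995, -0.0524)
|BD| = 7.9997
circle(B,3.00) ∩ circle(D,8.00): a=0.5622, h=2.9468
  candidates: C₊=(-2.4566,2.8981) cross=23.574; C₋=(-2.4180,-2.9955) cross=-23.574
  mode - wants cross < 0 → take C=(-2.4180,-2.9955) (cross=-23.574)
ex = (C−B)/|BC| = (0.1938,-0.9810); ey = (0.9810,0.1938)
P = B + -2.83·ex + 1.66·ey = (-1.9196,3.0457)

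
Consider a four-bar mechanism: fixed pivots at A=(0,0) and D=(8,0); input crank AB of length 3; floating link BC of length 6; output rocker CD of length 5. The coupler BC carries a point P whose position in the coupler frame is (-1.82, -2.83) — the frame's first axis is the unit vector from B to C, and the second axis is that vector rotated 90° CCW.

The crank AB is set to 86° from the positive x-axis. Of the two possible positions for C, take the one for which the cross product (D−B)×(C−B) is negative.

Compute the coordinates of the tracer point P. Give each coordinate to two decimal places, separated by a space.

-3.16 3.00

A=(0,0), D=(8.00,0)
B = A + 3.00·(cos86°, sin86°) = (0.2093, 2.9927)
|BD| = 8.3458
circle(B,6.00) ∩ circle(D,5.00): a=4.8319, h=3.5571
  candidates: C₊=(5.9953,4.5805) cross=29.686; C₋=(3.4443,-2.0605) cross=-29.686
  mode - wants cross < 0 → take C=(3.4443,-2.0605) (cross=-29.686)
ex = (C−B)/|BC| = (0.5392,-0.8422); ey = (0.8422,0.5392)
P = B + -1.82·ex + -2.83·ey = (-3.1554,2.9996)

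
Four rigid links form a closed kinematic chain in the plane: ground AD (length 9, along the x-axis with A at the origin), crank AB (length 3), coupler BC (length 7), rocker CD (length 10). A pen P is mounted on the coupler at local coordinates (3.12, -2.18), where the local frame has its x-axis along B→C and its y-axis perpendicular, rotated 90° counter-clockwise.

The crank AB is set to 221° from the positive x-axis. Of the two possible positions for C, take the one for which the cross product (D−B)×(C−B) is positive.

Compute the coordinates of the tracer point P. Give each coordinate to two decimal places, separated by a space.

A=(0,0), D=(9.00,0)
B = A + 3.00·(cos221°, sin221°) = (-2.2641, -1.9682)
|BD| = 11.4348
circle(B,7.00) ∩ circle(D,10.00): a=3.4874, h=6.0695
  candidates: C₊=(0.1265,4.6110) cross=69.403; C₋=(2.2159,-7.3468) cross=-69.403
  mode + wants cross > 0 → take C=(0.1265,4.6110) (cross=69.403)
ex = (C−B)/|BC| = (0.3415,0.9399); ey = (-0.9399,0.3415)
P = B + 3.12·ex + -2.18·ey = (0.8503,0.2197)

0.85 0.22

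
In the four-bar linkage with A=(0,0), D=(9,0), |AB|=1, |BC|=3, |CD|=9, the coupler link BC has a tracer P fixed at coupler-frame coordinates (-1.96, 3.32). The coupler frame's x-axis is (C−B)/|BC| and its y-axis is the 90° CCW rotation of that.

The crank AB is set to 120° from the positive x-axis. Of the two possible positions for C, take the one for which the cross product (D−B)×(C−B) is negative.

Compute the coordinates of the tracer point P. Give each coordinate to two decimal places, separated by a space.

2.24 3.58

A=(0,0), D=(9.00,0)
B = A + 1.00·(cos120°, sin120°) = (-0.5000, 0.8660)
|BD| = 9.5394
circle(B,3.00) ∩ circle(D,9.00): a=0.9959, h=2.8299
  candidates: C₊=(0.7487,3.5938) cross=26.995; C₋=(0.2348,-2.0426) cross=-26.995
  mode - wants cross < 0 → take C=(0.2348,-2.0426) (cross=-26.995)
ex = (C−B)/|BC| = (0.2449,-0.9695); ey = (0.9695,0.2449)
P = B + -1.96·ex + 3.32·ey = (2.2388,3.5795)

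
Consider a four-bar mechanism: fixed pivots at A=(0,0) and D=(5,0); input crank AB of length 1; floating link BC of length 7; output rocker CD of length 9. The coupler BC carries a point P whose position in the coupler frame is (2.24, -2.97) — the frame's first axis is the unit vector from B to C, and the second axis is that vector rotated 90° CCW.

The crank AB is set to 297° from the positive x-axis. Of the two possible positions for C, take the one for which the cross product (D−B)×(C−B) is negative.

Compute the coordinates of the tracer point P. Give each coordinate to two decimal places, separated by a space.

A=(0,0), D=(5.00,0)
B = A + 1.00·(cos297°, sin297°) = (0.4540, -0.8910)
|BD| = 4.6325
circle(B,7.00) ∩ circle(D,9.00): a=-1.1376, h=6.9069
  candidates: C₊=(-1.9908,5.6682) cross=31.996; C₋=(0.6661,-7.8878) cross=-31.996
  mode - wants cross < 0 → take C=(0.6661,-7.8878) (cross=-31.996)
ex = (C−B)/|BC| = (0.0303,-0.9995); ey = (0.9995,0.0303)
P = B + 2.24·ex + -2.97·ey = (-2.4468,-3.2200)

-2.45 -3.22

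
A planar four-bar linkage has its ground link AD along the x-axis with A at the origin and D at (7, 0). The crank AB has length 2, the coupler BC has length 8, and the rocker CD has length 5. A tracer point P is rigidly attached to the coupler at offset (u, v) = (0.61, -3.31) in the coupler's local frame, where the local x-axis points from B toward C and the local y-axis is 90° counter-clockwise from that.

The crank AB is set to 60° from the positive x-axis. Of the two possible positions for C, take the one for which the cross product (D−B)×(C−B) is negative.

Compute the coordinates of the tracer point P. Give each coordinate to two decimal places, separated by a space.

A=(0,0), D=(7.00,0)
B = A + 2.00·(cos60°, sin60°) = (1.0000, 1.7321)
|BD| = 6.2450
circle(B,8.00) ∩ circle(D,5.00): a=6.2450, h=5.0000
  candidates: C₊=(8.3868,4.8038) cross=31.225; C₋=(5.6132,-4.8038) cross=-31.225
  mode - wants cross < 0 → take C=(5.6132,-4.8038) (cross=-31.225)
ex = (C−B)/|BC| = (0.5767,-0.8170); ey = (0.8170,0.5767)
P = B + 0.61·ex + -3.31·ey = (-1.3525,-0.6750)

-1.35 -0.68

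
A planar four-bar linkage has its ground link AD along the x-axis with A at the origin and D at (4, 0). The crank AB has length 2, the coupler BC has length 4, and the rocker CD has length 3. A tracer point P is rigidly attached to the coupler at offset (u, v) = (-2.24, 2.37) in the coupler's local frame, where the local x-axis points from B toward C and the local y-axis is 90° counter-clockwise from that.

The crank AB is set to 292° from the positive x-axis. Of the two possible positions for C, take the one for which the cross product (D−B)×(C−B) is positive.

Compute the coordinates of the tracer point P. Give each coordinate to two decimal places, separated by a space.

-2.12 -3.41

A=(0,0), D=(4.00,0)
B = A + 2.00·(cos292°, sin292°) = (0.7492, -1.8544)
|BD| = 3.7425
circle(B,4.00) ∩ circle(D,3.00): a=2.8065, h=2.8502
  candidates: C₊=(1.7747,2.0120) cross=10.667; C₋=(4.5992,-2.9396) cross=-10.667
  mode + wants cross > 0 → take C=(1.7747,2.0120) (cross=10.667)
ex = (C−B)/|BC| = (0.2564,0.9666); ey = (-0.9666,0.2564)
P = B + -2.24·ex + 2.37·ey = (-2.1158,-3.4119)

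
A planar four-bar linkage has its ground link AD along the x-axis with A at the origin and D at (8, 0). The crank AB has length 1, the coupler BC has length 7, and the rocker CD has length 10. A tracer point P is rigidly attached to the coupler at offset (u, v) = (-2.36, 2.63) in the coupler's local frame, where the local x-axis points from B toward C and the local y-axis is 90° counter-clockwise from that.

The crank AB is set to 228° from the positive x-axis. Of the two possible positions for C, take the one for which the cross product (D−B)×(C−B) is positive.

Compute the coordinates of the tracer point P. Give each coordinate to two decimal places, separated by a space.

A=(0,0), D=(8.00,0)
B = A + 1.00·(cos228°, sin228°) = (-0.6691, -0.7431)
|BD| = 8.7009
circle(B,7.00) ∩ circle(D,10.00): a=1.4197, h=6.8545
  candidates: C₊=(0.1600,6.2076) cross=59.641; C₋=(1.3309,-7.4514) cross=-59.641
  mode + wants cross > 0 → take C=(0.1600,6.2076) (cross=59.641)
ex = (C−B)/|BC| = (0.1184,0.9930); ey = (-0.9930,0.1184)
P = B + -2.36·ex + 2.63·ey = (-3.5601,-2.7750)

-3.56 -2.78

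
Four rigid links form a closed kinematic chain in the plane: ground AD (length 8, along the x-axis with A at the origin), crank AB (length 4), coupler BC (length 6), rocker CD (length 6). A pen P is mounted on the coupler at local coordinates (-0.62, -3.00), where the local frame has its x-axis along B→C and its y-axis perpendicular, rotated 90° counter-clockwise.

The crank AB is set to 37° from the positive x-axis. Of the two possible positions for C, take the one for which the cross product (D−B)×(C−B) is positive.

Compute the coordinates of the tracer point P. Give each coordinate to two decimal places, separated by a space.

A=(0,0), D=(8.00,0)
B = A + 4.00·(cos37°, sin37°) = (3.1945, 2.4073)
|BD| = 5.3747
circle(B,6.00) ∩ circle(D,6.00): a=2.6873, h=5.3645
  candidates: C₊=(8.0000,6.0000) cross=28.833; C₋=(3.1946,-3.5927) cross=-28.833
  mode + wants cross > 0 → take C=(8.0000,6.0000) (cross=28.833)
ex = (C−B)/|BC| = (0.8009,0.5988); ey = (-0.5988,0.8009)
P = B + -0.62·ex + -3.00·ey = (4.4944,-0.3667)

4.49 -0.37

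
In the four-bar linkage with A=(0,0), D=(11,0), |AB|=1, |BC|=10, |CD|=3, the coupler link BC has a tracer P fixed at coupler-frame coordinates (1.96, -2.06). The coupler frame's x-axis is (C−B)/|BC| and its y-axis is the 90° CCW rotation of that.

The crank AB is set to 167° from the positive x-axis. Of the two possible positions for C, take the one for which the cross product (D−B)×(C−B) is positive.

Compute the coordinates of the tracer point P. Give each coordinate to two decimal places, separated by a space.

1.34 -1.43

A=(0,0), D=(11.00,0)
B = A + 1.00·(cos167°, sin167°) = (-0.9744, 0.2250)
|BD| = 11.9765
circle(B,10.00) ∩ circle(D,3.00): a=9.7874, h=2.0513
  candidates: C₊=(8.8498,2.0920) cross=24.567; C₋=(8.7727,-2.0098) cross=-24.567
  mode + wants cross > 0 → take C=(8.8498,2.0920) (cross=24.567)
ex = (C−B)/|BC| = (0.9824,0.1867); ey = (-0.1867,0.9824)
P = B + 1.96·ex + -2.06·ey = (1.3358,-1.4329)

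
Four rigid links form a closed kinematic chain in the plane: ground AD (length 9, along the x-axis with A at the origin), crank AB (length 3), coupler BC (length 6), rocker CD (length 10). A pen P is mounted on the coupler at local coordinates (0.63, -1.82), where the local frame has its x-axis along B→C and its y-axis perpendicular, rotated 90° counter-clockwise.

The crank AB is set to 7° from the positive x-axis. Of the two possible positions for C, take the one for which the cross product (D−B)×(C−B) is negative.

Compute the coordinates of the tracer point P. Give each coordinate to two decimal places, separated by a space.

A=(0,0), D=(9.00,0)
B = A + 3.00·(cos7°, sin7°) = (2.9776, 0.3656)
|BD| = 6.0334
circle(B,6.00) ∩ circle(D,10.00): a=-2.2870, h=5.5470
  candidates: C₊=(1.0309,6.0410) cross=33.468; C₋=(0.3587,-5.0326) cross=-33.468
  mode - wants cross < 0 → take C=(0.3587,-5.0326) (cross=-33.468)
ex = (C−B)/|BC| = (-0.4365,-0.8997); ey = (0.8997,-0.4365)
P = B + 0.63·ex + -1.82·ey = (1.0652,0.5932)

1.07 0.59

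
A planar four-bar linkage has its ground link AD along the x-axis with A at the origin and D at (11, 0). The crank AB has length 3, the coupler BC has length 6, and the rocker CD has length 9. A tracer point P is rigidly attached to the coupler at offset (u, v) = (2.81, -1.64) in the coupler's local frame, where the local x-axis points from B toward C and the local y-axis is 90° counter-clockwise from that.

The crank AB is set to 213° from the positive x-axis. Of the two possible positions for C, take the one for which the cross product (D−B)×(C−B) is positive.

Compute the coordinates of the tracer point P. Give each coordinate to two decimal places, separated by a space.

0.71 -1.21

A=(0,0), D=(11.00,0)
B = A + 3.00·(cos213°, sin213°) = (-2.5160, -1.6339)
|BD| = 13.6144
circle(B,6.00) ∩ circle(D,9.00): a=5.1545, h=3.0709
  candidates: C₊=(2.2327,2.0334) cross=41.809; C₋=(2.9698,-4.0640) cross=-41.809
  mode + wants cross > 0 → take C=(2.2327,2.0334) (cross=41.809)
ex = (C−B)/|BC| = (0.7915,0.6112); ey = (-0.6112,0.7915)
P = B + 2.81·ex + -1.64·ey = (0.7104,-1.2144)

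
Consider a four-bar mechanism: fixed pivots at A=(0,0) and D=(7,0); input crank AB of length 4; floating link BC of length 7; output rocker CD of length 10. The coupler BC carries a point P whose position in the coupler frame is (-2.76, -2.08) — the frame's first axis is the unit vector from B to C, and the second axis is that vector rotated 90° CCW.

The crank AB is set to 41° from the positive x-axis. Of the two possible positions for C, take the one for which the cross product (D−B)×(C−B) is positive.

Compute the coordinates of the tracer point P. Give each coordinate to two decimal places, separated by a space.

A=(0,0), D=(7.00,0)
B = A + 4.00·(cos41°, sin41°) = (3.0188, 2.6242)
|BD| = 4.7683
circle(B,7.00) ∩ circle(D,10.00): a=-2.9637, h=6.3416
  candidates: C₊=(4.0345,9.5502) cross=30.239; C₋=(-2.9458,-1.0395) cross=-30.239
  mode + wants cross > 0 → take C=(4.0345,9.5502) (cross=30.239)
ex = (C−B)/|BC| = (0.1451,0.9894); ey = (-0.9894,0.1451)
P = B + -2.76·ex + -2.08·ey = (4.6764,-0.4083)

4.68 -0.41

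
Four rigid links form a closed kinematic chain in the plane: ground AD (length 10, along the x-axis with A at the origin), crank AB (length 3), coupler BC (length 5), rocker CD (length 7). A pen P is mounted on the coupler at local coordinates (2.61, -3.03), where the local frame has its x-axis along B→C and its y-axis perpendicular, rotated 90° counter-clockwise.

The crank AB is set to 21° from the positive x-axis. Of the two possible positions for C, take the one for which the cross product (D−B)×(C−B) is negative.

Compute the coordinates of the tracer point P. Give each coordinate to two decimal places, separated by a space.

A=(0,0), D=(10.00,0)
B = A + 3.00·(cos21°, sin21°) = (2.8007, 1.0751)
|BD| = 7.2791
circle(B,5.00) ∩ circle(D,7.00): a=1.9910, h=4.5865
  candidates: C₊=(5.4473,5.3172) cross=33.386; C₋=(4.0925,-3.7552) cross=-33.386
  mode - wants cross < 0 → take C=(4.0925,-3.7552) (cross=-33.386)
ex = (C−B)/|BC| = (0.2583,-0.9661); ey = (0.9661,0.2583)
P = B + 2.61·ex + -3.03·ey = (0.5479,-2.2291)

0.55 -2.23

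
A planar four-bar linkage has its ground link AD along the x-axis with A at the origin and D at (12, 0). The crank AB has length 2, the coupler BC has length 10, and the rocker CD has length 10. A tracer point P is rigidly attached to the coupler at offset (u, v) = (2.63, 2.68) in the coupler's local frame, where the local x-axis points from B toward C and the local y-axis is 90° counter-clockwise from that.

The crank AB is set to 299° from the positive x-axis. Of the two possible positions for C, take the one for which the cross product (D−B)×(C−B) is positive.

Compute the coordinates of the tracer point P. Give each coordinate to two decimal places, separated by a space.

A=(0,0), D=(12.00,0)
B = A + 2.00·(cos299°, sin299°) = (0.9696, -1.7492)
|BD| = 11.1682
circle(B,10.00) ∩ circle(D,10.00): a=5.5841, h=8.2956
  candidates: C₊=(5.1855,7.3186) cross=92.648; C₋=(7.7841,-9.0679) cross=-92.648
  mode + wants cross > 0 → take C=(5.1855,7.3186) (cross=92.648)
ex = (C−B)/|BC| = (0.4216,0.9068); ey = (-0.9068,0.4216)
P = B + 2.63·ex + 2.68·ey = (-0.3518,1.7655)

-0.35 1.77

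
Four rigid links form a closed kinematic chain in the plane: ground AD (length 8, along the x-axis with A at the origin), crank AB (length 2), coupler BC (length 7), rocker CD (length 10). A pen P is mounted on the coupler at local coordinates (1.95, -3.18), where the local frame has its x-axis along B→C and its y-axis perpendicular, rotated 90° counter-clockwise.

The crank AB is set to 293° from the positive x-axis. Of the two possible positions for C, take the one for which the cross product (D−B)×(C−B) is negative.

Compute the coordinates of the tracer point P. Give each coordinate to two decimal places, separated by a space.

A=(0,0), D=(8.00,0)
B = A + 2.00·(cos293°, sin293°) = (0.7815, -1.8410)
|BD| = 7.4496
circle(B,7.00) ∩ circle(D,10.00): a=0.3018, h=6.9935
  candidates: C₊=(-0.6544,5.0101) cross=52.099; C₋=(2.8022,-8.5430) cross=-52.099
  mode - wants cross < 0 → take C=(2.8022,-8.5430) (cross=-52.099)
ex = (C−B)/|BC| = (0.2887,-0.9574); ey = (0.9574,0.2887)
P = B + 1.95·ex + -3.18·ey = (-1.7002,-4.6260)

-1.70 -4.63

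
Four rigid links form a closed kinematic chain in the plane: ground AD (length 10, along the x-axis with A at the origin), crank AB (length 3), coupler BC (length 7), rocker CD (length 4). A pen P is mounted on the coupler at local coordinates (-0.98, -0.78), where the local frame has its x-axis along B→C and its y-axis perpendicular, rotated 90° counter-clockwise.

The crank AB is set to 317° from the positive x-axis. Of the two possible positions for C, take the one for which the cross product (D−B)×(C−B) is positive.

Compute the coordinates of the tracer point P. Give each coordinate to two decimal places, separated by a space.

2.04 -3.29

A=(0,0), D=(10.00,0)
B = A + 3.00·(cos317°, sin317°) = (2.1941, -2.0460)
|BD| = 8.0696
circle(B,7.00) ∩ circle(D,4.00): a=6.0795, h=3.4698
  candidates: C₊=(7.1952,2.8518) cross=28.000; C₋=(8.9547,-3.8610) cross=-28.000
  mode + wants cross > 0 → take C=(7.1952,2.8518) (cross=28.000)
ex = (C−B)/|BC| = (0.7144,0.6997); ey = (-0.6997,0.7144)
P = B + -0.98·ex + -0.78·ey = (2.0397,-3.2890)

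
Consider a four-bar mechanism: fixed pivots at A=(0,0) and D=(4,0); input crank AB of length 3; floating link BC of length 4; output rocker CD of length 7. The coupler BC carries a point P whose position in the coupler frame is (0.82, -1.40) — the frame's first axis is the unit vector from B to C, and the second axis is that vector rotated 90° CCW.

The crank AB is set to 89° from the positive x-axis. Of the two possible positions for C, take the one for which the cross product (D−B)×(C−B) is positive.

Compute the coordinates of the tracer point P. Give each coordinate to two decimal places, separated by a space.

A=(0,0), D=(4.00,0)
B = A + 3.00·(cos89°, sin89°) = (0.0524, 2.9995)
|BD| = 4.9579
circle(B,4.00) ∩ circle(D,7.00): a=-0.8490, h=3.9089
  candidates: C₊=(1.7412,6.6255) cross=19.380; C₋=(-2.9885,0.4009) cross=-19.380
  mode + wants cross > 0 → take C=(1.7412,6.6255) (cross=19.380)
ex = (C−B)/|BC| = (0.4222,0.9065); ey = (-0.9065,0.4222)
P = B + 0.82·ex + -1.40·ey = (1.6677,3.1518)

1.67 3.15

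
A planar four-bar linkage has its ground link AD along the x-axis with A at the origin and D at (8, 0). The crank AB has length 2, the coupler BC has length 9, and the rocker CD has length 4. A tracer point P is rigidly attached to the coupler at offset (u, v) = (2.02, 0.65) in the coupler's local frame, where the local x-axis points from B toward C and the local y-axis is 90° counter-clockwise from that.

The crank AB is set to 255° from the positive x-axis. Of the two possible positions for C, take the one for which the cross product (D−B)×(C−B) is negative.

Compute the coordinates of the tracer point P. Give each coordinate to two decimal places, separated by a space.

1.60 -1.76

A=(0,0), D=(8.00,0)
B = A + 2.00·(cos255°, sin255°) = (-0.5176, -1.9319)
|BD| = 8.7340
circle(B,9.00) ∩ circle(D,4.00): a=8.0881, h=3.9475
  candidates: C₊=(6.4970,3.7069) cross=34.477; C₋=(8.2433,-3.9926) cross=-34.477
  mode - wants cross < 0 → take C=(8.2433,-3.9926) (cross=-34.477)
ex = (C−B)/|BC| = (0.9734,-0.2290); ey = (0.2290,0.9734)
P = B + 2.02·ex + 0.65·ey = (1.5975,-1.7616)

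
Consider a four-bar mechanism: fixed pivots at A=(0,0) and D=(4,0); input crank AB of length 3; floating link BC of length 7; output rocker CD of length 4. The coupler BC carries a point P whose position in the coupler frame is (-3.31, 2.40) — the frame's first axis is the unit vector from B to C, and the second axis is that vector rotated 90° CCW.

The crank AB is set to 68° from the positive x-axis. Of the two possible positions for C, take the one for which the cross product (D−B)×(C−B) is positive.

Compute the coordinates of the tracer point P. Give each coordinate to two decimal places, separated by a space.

-1.45 5.96

A=(0,0), D=(4.00,0)
B = A + 3.00·(cos68°, sin68°) = (1.1238, 2.7816)
|BD| = 4.0012
circle(B,7.00) ∩ circle(D,4.00): a=6.1244, h=3.3900
  candidates: C₊=(7.8829,0.9608) cross=13.564; C₋=(3.1696,-3.9128) cross=-13.564
  mode + wants cross > 0 → take C=(7.8829,0.9608) (cross=13.564)
ex = (C−B)/|BC| = (0.9656,-0.2601); ey = (0.2601,0.9656)
P = B + -3.31·ex + 2.40·ey = (-1.4480,5.9599)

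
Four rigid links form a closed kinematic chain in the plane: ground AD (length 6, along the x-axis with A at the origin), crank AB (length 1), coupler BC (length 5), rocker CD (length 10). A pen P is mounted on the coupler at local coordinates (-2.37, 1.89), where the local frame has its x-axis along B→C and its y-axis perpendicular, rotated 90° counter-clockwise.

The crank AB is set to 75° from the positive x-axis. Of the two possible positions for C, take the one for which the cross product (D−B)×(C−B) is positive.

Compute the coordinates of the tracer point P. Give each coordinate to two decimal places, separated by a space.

0.09 -2.06

A=(0,0), D=(6.00,0)
B = A + 1.00·(cos75°, sin75°) = (0.2588, 0.9659)
|BD| = 5.8219
circle(B,5.00) ∩ circle(D,10.00): a=-3.5303, h=3.5408
  candidates: C₊=(-2.6351,5.0433) cross=20.614; C₋=(-3.8100,-1.9400) cross=-20.614
  mode + wants cross > 0 → take C=(-2.6351,5.0433) (cross=20.614)
ex = (C−B)/|BC| = (-0.5788,0.8155); ey = (-0.8155,-0.5788)
P = B + -2.37·ex + 1.89·ey = (0.0893,-2.0607)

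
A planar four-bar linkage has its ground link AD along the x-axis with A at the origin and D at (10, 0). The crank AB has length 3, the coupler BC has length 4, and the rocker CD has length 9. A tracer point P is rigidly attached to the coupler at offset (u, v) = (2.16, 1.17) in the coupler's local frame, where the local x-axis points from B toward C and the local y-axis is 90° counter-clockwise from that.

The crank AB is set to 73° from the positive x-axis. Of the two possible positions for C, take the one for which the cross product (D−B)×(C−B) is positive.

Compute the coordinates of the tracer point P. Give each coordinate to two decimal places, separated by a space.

1.27 5.29

A=(0,0), D=(10.00,0)
B = A + 3.00·(cos73°, sin73°) = (0.8771, 2.8689)
|BD| = 9.5634
circle(B,4.00) ∩ circle(D,9.00): a=1.3833, h=3.7532
  candidates: C₊=(3.3226,6.0343) cross=35.893; C₋=(1.0708,-1.1264) cross=-35.893
  mode + wants cross > 0 → take C=(3.3226,6.0343) (cross=35.893)
ex = (C−B)/|BC| = (0.6114,0.7913); ey = (-0.7913,0.6114)
P = B + 2.16·ex + 1.17·ey = (1.2718,5.2935)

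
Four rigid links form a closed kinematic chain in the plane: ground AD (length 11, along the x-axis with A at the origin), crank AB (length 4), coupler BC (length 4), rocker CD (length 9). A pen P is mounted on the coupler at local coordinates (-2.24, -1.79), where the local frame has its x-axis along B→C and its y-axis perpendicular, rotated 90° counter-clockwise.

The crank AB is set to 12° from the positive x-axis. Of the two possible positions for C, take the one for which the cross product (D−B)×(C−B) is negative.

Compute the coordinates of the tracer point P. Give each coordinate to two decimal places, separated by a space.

A=(0,0), D=(11.00,0)
B = A + 4.00·(cos12°, sin12°) = (3.9126, 0.8316)
|BD| = 7.1360
circle(B,4.00) ∩ circle(D,9.00): a=-0.9863, h=3.8765
  candidates: C₊=(3.3848,4.7967) cross=27.663; C₋=(2.4812,-2.9035) cross=-27.663
  mode - wants cross < 0 → take C=(2.4812,-2.9035) (cross=-27.663)
ex = (C−B)/|BC| = (-0.3578,-0.9338); ey = (0.9338,-0.3578)
P = B + -2.24·ex + -1.79·ey = (3.0427,3.5639)

3.04 3.56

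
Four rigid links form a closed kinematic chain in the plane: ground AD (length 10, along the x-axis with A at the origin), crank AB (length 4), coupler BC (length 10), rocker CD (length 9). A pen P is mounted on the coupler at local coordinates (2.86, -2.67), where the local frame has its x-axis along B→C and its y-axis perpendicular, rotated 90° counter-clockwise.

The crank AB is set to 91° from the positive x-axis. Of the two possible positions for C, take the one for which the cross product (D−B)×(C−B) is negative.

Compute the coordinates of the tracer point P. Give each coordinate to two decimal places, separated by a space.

-1.77 0.47

A=(0,0), D=(10.00,0)
B = A + 4.00·(cos91°, sin91°) = (-0.0698, 3.9994)
|BD| = 10.8350
circle(B,10.00) ∩ circle(D,9.00): a=6.2943, h=7.7706
  candidates: C₊=(8.6482,8.8979) cross=84.194; C₋=(2.9117,-5.5458) cross=-84.194
  mode - wants cross < 0 → take C=(2.9117,-5.5458) (cross=-84.194)
ex = (C−B)/|BC| = (0.2982,-0.9545); ey = (0.9545,0.2982)
P = B + 2.86·ex + -2.67·ey = (-1.7657,0.4734)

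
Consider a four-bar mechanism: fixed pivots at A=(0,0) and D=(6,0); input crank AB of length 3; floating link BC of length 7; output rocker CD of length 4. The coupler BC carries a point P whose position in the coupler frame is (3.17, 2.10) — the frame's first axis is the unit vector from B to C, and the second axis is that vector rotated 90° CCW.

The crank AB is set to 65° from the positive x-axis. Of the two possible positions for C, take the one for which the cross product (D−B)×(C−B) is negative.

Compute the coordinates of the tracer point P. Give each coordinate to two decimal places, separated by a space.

A=(0,0), D=(6.00,0)
B = A + 3.00·(cos65°, sin65°) = (1.2679, 2.7189)
|BD| = 5.4576
circle(B,7.00) ∩ circle(D,4.00): a=5.7521, h=3.9891
  candidates: C₊=(8.2427,3.3122) cross=21.771; C₋=(4.2680,-3.6056) cross=-21.771
  mode - wants cross < 0 → take C=(4.2680,-3.6056) (cross=-21.771)
ex = (C−B)/|BC| = (0.4286,-0.9035); ey = (0.9035,0.4286)
P = B + 3.17·ex + 2.10·ey = (4.5238,0.7549)

4.52 0.75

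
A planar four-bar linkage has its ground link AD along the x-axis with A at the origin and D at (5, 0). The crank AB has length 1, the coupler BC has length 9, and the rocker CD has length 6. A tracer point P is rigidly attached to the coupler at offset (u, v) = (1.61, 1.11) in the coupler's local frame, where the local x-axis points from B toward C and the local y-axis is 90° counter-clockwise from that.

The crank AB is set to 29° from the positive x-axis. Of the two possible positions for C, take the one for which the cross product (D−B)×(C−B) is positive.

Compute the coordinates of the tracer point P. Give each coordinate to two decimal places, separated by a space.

A=(0,0), D=(5.00,0)
B = A + 1.00·(cos29°, sin29°) = (0.8746, 0.4848)
|BD| = 4.1538
circle(B,9.00) ∩ circle(D,6.00): a=7.4937, h=4.9845
  candidates: C₊=(8.8988,4.5606) cross=20.704; C₋=(7.7353,-5.3402) cross=-20.704
  mode + wants cross > 0 → take C=(8.8988,4.5606) (cross=20.704)
ex = (C−B)/|BC| = (0.8916,0.4529); ey = (-0.4529,0.8916)
P = B + 1.61·ex + 1.11·ey = (1.8074,2.2036)

1.81 2.20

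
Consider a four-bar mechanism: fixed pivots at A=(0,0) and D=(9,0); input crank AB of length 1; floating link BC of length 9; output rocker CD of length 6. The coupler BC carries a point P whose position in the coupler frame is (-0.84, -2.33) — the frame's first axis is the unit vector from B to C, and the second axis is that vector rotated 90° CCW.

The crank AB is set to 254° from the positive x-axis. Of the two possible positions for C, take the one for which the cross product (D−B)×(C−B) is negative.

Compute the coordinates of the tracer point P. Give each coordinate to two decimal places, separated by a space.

A=(0,0), D=(9.00,0)
B = A + 1.00·(cos254°, sin254°) = (-0.2756, -0.9613)
|BD| = 9.3253
circle(B,9.00) ∩ circle(D,6.00): a=7.0754, h=5.5622
  candidates: C₊=(6.1888,5.3007) cross=51.869; C₋=(7.3355,-5.7645) cross=-51.869
  mode - wants cross < 0 → take C=(7.3355,-5.7645) (cross=-51.869)
ex = (C−B)/|BC| = (0.8457,-0.5337); ey = (0.5337,0.8457)
P = B + -0.84·ex + -2.33·ey = (-2.2295,-2.4834)

-2.23 -2.48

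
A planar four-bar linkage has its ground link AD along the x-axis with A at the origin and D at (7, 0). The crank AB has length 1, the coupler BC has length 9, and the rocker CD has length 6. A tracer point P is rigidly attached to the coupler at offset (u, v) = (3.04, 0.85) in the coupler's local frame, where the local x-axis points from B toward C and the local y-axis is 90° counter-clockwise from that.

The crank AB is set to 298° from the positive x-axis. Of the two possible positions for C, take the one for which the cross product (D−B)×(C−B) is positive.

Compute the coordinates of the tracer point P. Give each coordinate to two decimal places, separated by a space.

1.80 1.98

A=(0,0), D=(7.00,0)
B = A + 1.00·(cos298°, sin298°) = (0.4695, -0.8829)
|BD| = 6.5899
circle(B,9.00) ∩ circle(D,6.00): a=6.7093, h=5.9988
  candidates: C₊=(6.3145,5.9607) cross=39.532; C₋=(7.9220,-5.9287) cross=-39.532
  mode + wants cross > 0 → take C=(6.3145,5.9607) (cross=39.532)
ex = (C−B)/|BC| = (0.6494,0.7604); ey = (-0.7604,0.6494)
P = B + 3.04·ex + 0.85·ey = (1.7974,1.9807)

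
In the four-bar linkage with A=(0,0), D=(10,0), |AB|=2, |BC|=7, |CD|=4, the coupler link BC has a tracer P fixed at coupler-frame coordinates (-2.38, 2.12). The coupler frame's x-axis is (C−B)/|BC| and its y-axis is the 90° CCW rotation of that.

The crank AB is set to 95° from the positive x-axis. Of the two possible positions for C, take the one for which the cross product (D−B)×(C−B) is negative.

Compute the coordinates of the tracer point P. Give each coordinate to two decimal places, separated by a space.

-1.40 4.93

A=(0,0), D=(10.00,0)
B = A + 2.00·(cos95°, sin95°) = (-0.1743, 1.9924)
|BD| = 10.3676
circle(B,7.00) ∩ circle(D,4.00): a=6.7753, h=1.7594
  candidates: C₊=(6.8128,2.4170) cross=18.241; C₋=(6.1366,-1.0363) cross=-18.241
  mode - wants cross < 0 → take C=(6.1366,-1.0363) (cross=-18.241)
ex = (C−B)/|BC| = (0.9016,-0.4327); ey = (0.4327,0.9016)
P = B + -2.38·ex + 2.12·ey = (-1.4028,4.9334)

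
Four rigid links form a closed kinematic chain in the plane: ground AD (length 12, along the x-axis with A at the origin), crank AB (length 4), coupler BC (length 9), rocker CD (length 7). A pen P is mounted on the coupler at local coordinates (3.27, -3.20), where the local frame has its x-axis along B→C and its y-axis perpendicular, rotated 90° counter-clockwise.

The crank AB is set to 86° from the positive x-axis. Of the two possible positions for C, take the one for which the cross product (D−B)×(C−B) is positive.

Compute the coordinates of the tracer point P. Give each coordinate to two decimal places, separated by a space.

4.26 1.74

A=(0,0), D=(12.00,0)
B = A + 4.00·(cos86°, sin86°) = (0.2790, 3.9903)
|BD| = 12.3816
circle(B,9.00) ∩ circle(D,7.00): a=7.4830, h=5.0004
  candidates: C₊=(8.9743,6.3123) cross=61.913; C₋=(5.7513,-3.1550) cross=-61.913
  mode + wants cross > 0 → take C=(8.9743,6.3123) (cross=61.913)
ex = (C−B)/|BC| = (0.9661,0.2580); ey = (-0.2580,0.9661)
P = B + 3.27·ex + -3.20·ey = (4.2639,1.7423)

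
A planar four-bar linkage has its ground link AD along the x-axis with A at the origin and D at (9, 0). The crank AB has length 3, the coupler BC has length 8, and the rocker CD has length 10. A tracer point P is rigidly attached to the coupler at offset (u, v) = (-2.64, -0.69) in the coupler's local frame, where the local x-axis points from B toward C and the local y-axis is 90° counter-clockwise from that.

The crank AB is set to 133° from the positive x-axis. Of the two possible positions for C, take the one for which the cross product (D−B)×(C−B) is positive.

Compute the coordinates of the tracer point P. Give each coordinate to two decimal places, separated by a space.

-3.28 -0.24

A=(0,0), D=(9.00,0)
B = A + 3.00·(cos133°, sin133°) = (-2.0460, 2.1941)
|BD| = 11.2618
circle(B,8.00) ∩ circle(D,10.00): a=4.0326, h=6.9093
  candidates: C₊=(3.2554,8.1853) cross=77.811; C₋=(0.5632,-5.3685) cross=-77.811
  mode + wants cross > 0 → take C=(3.2554,8.1853) (cross=77.811)
ex = (C−B)/|BC| = (0.6627,0.7489); ey = (-0.7489,0.6627)
P = B + -2.64·ex + -0.69·ey = (-3.2787,-0.2403)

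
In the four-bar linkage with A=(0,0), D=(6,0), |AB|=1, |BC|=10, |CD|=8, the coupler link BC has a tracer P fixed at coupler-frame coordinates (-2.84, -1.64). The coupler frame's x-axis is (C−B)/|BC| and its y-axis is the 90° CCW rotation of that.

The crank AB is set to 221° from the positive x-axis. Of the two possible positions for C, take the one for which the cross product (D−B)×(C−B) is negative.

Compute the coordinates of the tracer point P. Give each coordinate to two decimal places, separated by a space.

-3.89 0.32

A=(0,0), D=(6.00,0)
B = A + 1.00·(cos221°, sin221°) = (-0.7547, -0.6561)
|BD| = 6.7865
circle(B,10.00) ∩ circle(D,8.00): a=6.0456, h=7.9656
  candidates: C₊=(4.4925,7.8567) cross=54.059; C₋=(6.0326,-7.9999) cross=-54.059
  mode - wants cross < 0 → take C=(6.0326,-7.9999) (cross=-54.059)
ex = (C−B)/|BC| = (0.6787,-0.7344); ey = (0.7344,0.6787)
P = B + -2.84·ex + -1.64·ey = (-3.8867,0.3165)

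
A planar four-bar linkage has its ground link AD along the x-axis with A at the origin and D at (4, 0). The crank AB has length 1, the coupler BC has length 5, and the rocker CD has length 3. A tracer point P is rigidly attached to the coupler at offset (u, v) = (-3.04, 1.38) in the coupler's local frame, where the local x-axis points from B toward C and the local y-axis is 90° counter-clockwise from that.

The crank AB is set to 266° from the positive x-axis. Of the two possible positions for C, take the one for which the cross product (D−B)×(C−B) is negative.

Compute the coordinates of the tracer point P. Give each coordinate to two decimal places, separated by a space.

A=(0,0), D=(4.00,0)
B = A + 1.00·(cos266°, sin266°) = (-0.0698, -0.9976)
|BD| = 4.1902
circle(B,5.00) ∩ circle(D,3.00): a=4.0043, h=2.9942
  candidates: C₊=(3.1066,2.8639) cross=12.547; C₋=(4.5323,-2.9524) cross=-12.547
  mode - wants cross < 0 → take C=(4.5323,-2.9524) (cross=-12.547)
ex = (C−B)/|BC| = (0.9204,-0.3910); ey = (0.3910,0.9204)
P = B + -3.04·ex + 1.38·ey = (-2.3282,1.4611)

-2.33 1.46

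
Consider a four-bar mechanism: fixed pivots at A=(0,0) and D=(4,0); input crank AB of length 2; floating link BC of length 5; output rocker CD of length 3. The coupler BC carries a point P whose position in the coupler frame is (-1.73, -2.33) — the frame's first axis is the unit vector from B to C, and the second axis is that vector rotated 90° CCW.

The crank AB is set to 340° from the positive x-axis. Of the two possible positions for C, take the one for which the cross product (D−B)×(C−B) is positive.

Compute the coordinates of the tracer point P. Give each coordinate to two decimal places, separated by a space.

1.93 -3.59

A=(0,0), D=(4.00,0)
B = A + 2.00·(cos340°, sin340°) = (1.8794, -0.6840)
|BD| = 2.2282
circle(B,5.00) ∩ circle(D,3.00): a=4.7044, h=1.6936
  candidates: C₊=(5.8367,2.3720) cross=3.774; C₋=(6.8766,-0.8517) cross=-3.774
  mode + wants cross > 0 → take C=(5.8367,2.3720) (cross=3.774)
ex = (C−B)/|BC| = (0.7915,0.6112); ey = (-0.6112,0.7915)
P = B + -1.73·ex + -2.33·ey = (1.9343,-3.5856)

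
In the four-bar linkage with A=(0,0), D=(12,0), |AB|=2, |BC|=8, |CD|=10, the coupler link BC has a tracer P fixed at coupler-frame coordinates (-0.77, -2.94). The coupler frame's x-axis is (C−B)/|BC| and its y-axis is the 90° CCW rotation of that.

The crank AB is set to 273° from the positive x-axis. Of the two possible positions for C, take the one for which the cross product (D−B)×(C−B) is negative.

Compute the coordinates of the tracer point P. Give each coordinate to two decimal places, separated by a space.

A=(0,0), D=(12.00,0)
B = A + 2.00·(cos273°, sin273°) = (0.1047, -1.9973)
|BD| = 12.0618
circle(B,8.00) ∩ circle(D,10.00): a=4.5386, h=6.5879
  candidates: C₊=(3.4898,5.2513) cross=79.463; C₋=(5.6715,-7.7427) cross=-79.463
  mode - wants cross < 0 → take C=(5.6715,-7.7427) (cross=-79.463)
ex = (C−B)/|BC| = (0.6959,-0.7182); ey = (0.7182,0.6959)
P = B + -0.77·ex + -2.94·ey = (-2.5426,-3.4901)

-2.54 -3.49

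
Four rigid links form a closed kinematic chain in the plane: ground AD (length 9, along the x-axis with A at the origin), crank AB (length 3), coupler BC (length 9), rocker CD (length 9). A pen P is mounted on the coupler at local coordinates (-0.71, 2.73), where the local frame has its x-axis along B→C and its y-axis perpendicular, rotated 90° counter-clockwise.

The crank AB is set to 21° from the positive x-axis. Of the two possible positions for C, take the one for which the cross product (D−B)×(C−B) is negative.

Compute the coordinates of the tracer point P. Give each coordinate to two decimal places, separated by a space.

5.35 2.28

A=(0,0), D=(9.00,0)
B = A + 3.00·(cos21°, sin21°) = (2.8007, 1.0751)
|BD| = 6.2918
circle(B,9.00) ∩ circle(D,9.00): a=3.1459, h=8.4323
  candidates: C₊=(7.3412,8.8458) cross=53.054; C₋=(4.4595,-7.7707) cross=-53.054
  mode - wants cross < 0 → take C=(4.4595,-7.7707) (cross=-53.054)
ex = (C−B)/|BC| = (0.1843,-0.9829); ey = (0.9829,0.1843)
P = B + -0.71·ex + 2.73·ey = (5.3531,2.2761)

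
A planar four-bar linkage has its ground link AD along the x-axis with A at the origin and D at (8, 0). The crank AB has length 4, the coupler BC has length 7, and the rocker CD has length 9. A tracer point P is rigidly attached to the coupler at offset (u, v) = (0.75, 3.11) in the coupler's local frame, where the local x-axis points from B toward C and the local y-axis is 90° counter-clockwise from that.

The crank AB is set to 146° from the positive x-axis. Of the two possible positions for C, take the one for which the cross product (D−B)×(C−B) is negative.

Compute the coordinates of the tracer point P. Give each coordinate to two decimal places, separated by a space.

-0.21 3.01

A=(0,0), D=(8.00,0)
B = A + 4.00·(cos146°, sin146°) = (-3.3162, 2.2368)
|BD| = 11.5351
circle(B,7.00) ∩ circle(D,9.00): a=4.3805, h=5.4600
  candidates: C₊=(2.0399,6.7437) cross=62.981; C₋=(-0.0776,-3.9690) cross=-62.981
  mode - wants cross < 0 → take C=(-0.0776,-3.9690) (cross=-62.981)
ex = (C−B)/|BC| = (0.4627,-0.8865); ey = (0.8865,0.4627)
P = B + 0.75·ex + 3.11·ey = (-0.2120,3.0107)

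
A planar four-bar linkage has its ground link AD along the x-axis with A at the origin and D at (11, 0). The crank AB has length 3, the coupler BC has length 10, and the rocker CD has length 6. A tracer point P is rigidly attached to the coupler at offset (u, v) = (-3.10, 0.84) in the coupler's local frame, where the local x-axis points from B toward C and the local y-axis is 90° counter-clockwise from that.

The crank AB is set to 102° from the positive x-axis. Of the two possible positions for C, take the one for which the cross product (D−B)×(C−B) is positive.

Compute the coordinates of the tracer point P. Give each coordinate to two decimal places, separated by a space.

A=(0,0), D=(11.00,0)
B = A + 3.00·(cos102°, sin102°) = (-0.6237, 2.9344)
|BD| = 11.9884
circle(B,10.00) ∩ circle(D,6.00): a=8.6635, h=4.9945
  candidates: C₊=(8.9987,5.6564) cross=59.876; C₋=(6.5537,-4.0287) cross=-59.876
  mode + wants cross > 0 → take C=(8.9987,5.6564) (cross=59.876)
ex = (C−B)/|BC| = (0.9622,0.2722); ey = (-0.2722,0.9622)
P = B + -3.10·ex + 0.84·ey = (-3.8353,2.8989)

-3.84 2.90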